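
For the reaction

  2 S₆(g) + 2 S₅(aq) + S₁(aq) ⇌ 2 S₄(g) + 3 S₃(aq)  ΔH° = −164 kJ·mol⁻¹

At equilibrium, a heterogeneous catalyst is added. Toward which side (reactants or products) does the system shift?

no shift

A catalyst speeds both forward and reverse rates equally; it changes neither Q nor K — no shift from this change.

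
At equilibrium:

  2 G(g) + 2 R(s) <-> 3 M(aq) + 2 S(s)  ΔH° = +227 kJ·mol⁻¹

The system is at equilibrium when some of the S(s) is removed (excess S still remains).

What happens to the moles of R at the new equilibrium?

unchanged

S is a pure solid; its activity is 1 regardless of amount, so Q is unaffected — no shift from this change.
No net shift occurs, so the amount of R is unchanged.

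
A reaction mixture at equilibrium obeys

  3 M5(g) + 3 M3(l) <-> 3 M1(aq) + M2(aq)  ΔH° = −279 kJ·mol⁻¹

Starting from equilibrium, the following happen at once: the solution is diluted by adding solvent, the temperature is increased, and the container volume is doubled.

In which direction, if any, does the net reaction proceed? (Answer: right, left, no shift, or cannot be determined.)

Dilution lowers every aqueous concentration by the same factor. Δn_aq = 4 − 0 = +4, so the system shifts toward the side with more dissolved moles — to the right.
The forward reaction is exothermic. Raising T favours the endothermic direction — shift to the left.
Gas moles: reactants 3, products 0 (Δn_gas = -3). Expansion shifts the system toward the side with more moles of gas — to the left.
The individual effects push in opposite directions; without quantitative information the net direction cannot be determined.

cannot be determined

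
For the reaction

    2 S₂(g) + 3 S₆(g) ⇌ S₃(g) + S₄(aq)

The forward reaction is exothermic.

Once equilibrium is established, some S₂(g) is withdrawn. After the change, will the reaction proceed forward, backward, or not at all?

left

Removing S₂ (g), a reactant, drives the reaction to the left.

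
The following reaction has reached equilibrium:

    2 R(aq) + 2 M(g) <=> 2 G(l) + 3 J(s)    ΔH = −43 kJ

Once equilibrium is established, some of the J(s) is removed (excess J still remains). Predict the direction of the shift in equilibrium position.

no shift

J is a pure solid; its activity is 1 regardless of amount, so Q is unaffected — no shift from this change.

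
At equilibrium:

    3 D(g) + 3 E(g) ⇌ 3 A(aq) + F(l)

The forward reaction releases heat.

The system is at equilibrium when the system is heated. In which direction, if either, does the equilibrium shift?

The forward reaction is exothermic. Raising T favours the endothermic direction — shift to the left.

left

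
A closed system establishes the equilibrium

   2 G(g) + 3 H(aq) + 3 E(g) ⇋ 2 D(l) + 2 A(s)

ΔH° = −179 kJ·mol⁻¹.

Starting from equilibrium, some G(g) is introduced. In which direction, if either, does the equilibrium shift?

right

Adding G (g), a reactant, drives the reaction to the right.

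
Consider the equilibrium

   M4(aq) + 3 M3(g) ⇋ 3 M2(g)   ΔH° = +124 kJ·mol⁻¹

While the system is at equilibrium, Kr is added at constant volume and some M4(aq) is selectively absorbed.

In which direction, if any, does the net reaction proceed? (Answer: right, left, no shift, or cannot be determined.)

At constant volume, adding an inert gas leaves every reacting species' partial pressure unchanged, so Q is unchanged — no shift from this change.
Removing M4 (aq), a reactant, drives the reaction to the left.
Only the nonzero effect(s) matter; the net shift is to the left.

left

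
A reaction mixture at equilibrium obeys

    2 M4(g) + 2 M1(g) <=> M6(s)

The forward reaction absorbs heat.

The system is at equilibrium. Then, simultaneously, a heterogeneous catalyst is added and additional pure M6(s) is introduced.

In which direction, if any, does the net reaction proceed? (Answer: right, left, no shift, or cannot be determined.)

no shift

A catalyst speeds both forward and reverse rates equally; it changes neither Q nor K — no shift from this change.
M6 is a pure solid; its activity is 1 regardless of amount, so Q is unaffected — no shift from this change.
None of the changes alters Q relative to K, so there is no net shift.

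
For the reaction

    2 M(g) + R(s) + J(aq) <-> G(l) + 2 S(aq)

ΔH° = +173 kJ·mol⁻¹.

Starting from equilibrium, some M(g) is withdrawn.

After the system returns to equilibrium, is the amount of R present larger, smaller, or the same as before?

Removing M (g), a reactant, drives the reaction to the left.
The net shift is to the left. R is a reactant, so its amount increases.

increases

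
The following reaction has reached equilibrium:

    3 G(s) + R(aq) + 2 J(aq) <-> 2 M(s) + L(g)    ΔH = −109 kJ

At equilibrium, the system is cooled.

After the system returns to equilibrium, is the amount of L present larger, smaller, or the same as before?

increases

The forward reaction is exothermic. Lowering T favours the exothermic direction — shift to the right.
The net shift is to the right. L is a product, so its amount increases.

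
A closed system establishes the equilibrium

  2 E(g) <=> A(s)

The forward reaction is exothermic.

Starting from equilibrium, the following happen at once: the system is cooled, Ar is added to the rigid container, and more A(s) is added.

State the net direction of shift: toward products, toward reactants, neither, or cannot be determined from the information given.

The forward reaction is exothermic. Lowering T favours the exothermic direction — shift to the right.
At constant volume, adding an inert gas leaves every reacting species' partial pressure unchanged, so Q is unchanged — no shift from this change.
A is a pure solid; its activity is 1 regardless of amount, so Q is unaffected — no shift from this change.
Only the nonzero effect(s) matter; the net shift is to the right.

right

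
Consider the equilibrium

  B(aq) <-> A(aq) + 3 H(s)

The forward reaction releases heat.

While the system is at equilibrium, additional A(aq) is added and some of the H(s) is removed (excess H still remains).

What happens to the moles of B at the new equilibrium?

increases

Adding A (aq), a product, drives the reaction to the left.
H is a pure solid; its activity is 1 regardless of amount, so Q is unaffected — no shift from this change.
The net shift is to the left. B is a reactant, so its amount increases.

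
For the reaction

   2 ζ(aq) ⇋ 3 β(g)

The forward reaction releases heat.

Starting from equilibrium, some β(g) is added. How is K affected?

unchanged

The equilibrium constant depends only on temperature. This perturbation may move the position of equilibrium, but since T is unchanged, K itself is unchanged.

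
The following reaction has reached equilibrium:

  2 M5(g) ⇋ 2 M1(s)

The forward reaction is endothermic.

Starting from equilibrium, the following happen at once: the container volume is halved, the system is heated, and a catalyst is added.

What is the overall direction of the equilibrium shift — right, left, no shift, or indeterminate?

right

Gas moles: reactants 2, products 0 (Δn_gas = -2). Compression shifts the system toward the side with fewer moles of gas — to the right.
The forward reaction is endothermic. Raising T favours the endothermic direction — shift to the right.
A catalyst speeds both forward and reverse rates equally; it changes neither Q nor K — no shift from this change.
Only the nonzero effect(s) matter; the net shift is to the right.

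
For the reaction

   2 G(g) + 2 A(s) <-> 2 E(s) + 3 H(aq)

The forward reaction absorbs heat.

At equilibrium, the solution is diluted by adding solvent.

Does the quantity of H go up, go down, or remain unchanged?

Dilution lowers every aqueous concentration by the same factor. Δn_aq = 3 − 0 = +3, so the system shifts toward the side with more dissolved moles — to the right.
The net shift is to the right. H is a product, so its amount increases.

increases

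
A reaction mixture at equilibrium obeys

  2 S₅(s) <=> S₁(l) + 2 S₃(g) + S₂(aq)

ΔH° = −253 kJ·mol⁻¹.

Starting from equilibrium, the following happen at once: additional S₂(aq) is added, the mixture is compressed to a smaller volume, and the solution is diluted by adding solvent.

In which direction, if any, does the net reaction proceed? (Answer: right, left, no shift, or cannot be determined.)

Adding S₂ (aq), a product, drives the reaction to the left.
Gas moles: reactants 0, products 2 (Δn_gas = +2). Compression shifts the system toward the side with fewer moles of gas — to the left.
Dilution lowers every aqueous concentration by the same factor. Δn_aq = 1 − 0 = +1, so the system shifts toward the side with more dissolved moles — to the right.
The individual effects push in opposite directions; without quantitative information the net direction cannot be determined.

cannot be determined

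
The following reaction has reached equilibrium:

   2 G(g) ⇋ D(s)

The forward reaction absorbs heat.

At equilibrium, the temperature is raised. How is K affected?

increases

K depends on temperature via the van 't Hoff relation. The forward reaction is endothermic, so raising T increases K.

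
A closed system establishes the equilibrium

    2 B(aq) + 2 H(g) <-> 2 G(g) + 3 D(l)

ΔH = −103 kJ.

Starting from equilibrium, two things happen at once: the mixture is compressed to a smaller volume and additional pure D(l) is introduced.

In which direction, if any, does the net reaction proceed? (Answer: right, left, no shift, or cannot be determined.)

no shift

Gas moles: reactants 2, products 2. Δn_gas = 0, so a volume change leaves Q equal to K — no shift from this change.
D is a pure liquid; its activity is 1 regardless of amount, so Q is unaffected — no shift from this change.
None of the changes alters Q relative to K, so there is no net shift.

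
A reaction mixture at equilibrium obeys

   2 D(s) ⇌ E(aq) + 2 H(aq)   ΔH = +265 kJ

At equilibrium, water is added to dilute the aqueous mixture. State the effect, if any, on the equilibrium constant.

unchanged

The equilibrium constant depends only on temperature. This perturbation may move the position of equilibrium, but since T is unchanged, K itself is unchanged.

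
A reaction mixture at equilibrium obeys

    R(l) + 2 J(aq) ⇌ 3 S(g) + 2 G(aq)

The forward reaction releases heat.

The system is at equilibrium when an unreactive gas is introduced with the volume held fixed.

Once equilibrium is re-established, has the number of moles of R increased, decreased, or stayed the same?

unchanged

At constant volume, adding an inert gas leaves every reacting species' partial pressure unchanged, so Q is unchanged — no shift from this change.
No net shift occurs, so the amount of R is unchanged.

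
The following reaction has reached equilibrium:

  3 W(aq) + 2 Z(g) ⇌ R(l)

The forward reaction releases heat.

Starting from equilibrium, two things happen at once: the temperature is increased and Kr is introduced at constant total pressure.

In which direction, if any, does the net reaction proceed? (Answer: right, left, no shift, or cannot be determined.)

left

The forward reaction is exothermic. Raising T favours the endothermic direction — shift to the left.
Adding inert gas at constant total pressure expands the volume and lowers every reacting partial pressure. With Δn_gas = 0 − 2 = -2, Q moves away from K toward the side with fewer gas moles, so the system shifts toward the side with more gas moles — to the left.
All effects act in the same direction — net shift to the left.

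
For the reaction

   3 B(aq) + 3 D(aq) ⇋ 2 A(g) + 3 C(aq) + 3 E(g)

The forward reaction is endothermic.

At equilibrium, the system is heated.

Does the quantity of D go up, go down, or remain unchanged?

decreases

The forward reaction is endothermic. Raising T favours the endothermic direction — shift to the right.
The net shift is to the right. D is a reactant, so its amount decreases.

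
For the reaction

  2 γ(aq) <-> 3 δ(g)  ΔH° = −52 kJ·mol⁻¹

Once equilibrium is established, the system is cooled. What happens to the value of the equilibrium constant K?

increases

K depends on temperature via the van 't Hoff relation. The forward reaction is exothermic, so lowering T increases K.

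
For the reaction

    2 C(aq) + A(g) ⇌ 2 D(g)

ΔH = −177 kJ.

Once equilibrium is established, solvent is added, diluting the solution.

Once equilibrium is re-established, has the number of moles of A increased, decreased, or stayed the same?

increases

Dilution lowers every aqueous concentration by the same factor. Δn_aq = 0 − 2 = -2, so the system shifts toward the side with more dissolved moles — to the left.
The net shift is to the left. A is a reactant, so its amount increases.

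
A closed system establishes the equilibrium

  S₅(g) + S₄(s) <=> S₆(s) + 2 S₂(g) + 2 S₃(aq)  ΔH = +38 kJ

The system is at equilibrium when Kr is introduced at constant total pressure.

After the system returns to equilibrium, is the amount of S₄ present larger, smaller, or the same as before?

Adding inert gas at constant total pressure expands the volume and lowers every reacting partial pressure. With Δn_gas = 2 − 1 = +1, Q moves away from K toward the side with fewer gas moles, so the system shifts toward the side with more gas moles — to the right.
The net shift is to the right. S₄ is a reactant, so its amount decreases.

decreases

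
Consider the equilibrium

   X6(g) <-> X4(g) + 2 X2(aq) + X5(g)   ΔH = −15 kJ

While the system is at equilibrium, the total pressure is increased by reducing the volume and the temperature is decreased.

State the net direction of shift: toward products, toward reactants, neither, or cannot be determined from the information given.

cannot be determined

Gas moles: reactants 1, products 2 (Δn_gas = +1). Compression shifts the system toward the side with fewer moles of gas — to the left.
The forward reaction is exothermic. Lowering T favours the exothermic direction — shift to the right.
The individual effects push in opposite directions; without quantitative information the net direction cannot be determined.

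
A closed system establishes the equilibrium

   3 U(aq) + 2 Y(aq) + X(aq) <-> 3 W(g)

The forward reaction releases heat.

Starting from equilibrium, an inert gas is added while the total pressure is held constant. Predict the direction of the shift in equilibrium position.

right

Adding inert gas at constant total pressure expands the volume and lowers every reacting partial pressure. With Δn_gas = 3 − 0 = +3, Q moves away from K toward the side with fewer gas moles, so the system shifts toward the side with more gas moles — to the right.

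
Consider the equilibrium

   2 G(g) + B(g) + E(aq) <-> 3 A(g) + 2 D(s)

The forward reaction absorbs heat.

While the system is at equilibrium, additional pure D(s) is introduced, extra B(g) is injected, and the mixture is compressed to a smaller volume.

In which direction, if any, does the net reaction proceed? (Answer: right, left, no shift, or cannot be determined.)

right

D is a pure solid; its activity is 1 regardless of amount, so Q is unaffected — no shift from this change.
Adding B (g), a reactant, drives the reaction to the right.
Gas moles: reactants 3, products 3. Δn_gas = 0, so a volume change leaves Q equal to K — no shift from this change.
Only the nonzero effect(s) matter; the net shift is to the right.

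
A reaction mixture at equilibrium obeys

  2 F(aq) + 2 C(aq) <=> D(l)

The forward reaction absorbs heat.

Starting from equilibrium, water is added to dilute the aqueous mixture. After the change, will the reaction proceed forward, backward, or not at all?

left

Dilution lowers every aqueous concentration by the same factor. Δn_aq = 0 − 4 = -4, so the system shifts toward the side with more dissolved moles — to the left.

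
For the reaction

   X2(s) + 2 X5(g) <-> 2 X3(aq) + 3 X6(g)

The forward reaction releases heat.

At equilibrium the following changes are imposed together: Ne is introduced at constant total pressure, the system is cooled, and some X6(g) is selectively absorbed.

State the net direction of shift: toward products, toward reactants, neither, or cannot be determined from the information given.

right

Adding inert gas at constant total pressure expands the volume and lowers every reacting partial pressure. With Δn_gas = 3 − 2 = +1, Q moves away from K toward the side with fewer gas moles, so the system shifts toward the side with more gas moles — to the right.
The forward reaction is exothermic. Lowering T favours the exothermic direction — shift to the right.
Removing X6 (g), a product, drives the reaction to the right.
All effects act in the same direction — net shift to the right.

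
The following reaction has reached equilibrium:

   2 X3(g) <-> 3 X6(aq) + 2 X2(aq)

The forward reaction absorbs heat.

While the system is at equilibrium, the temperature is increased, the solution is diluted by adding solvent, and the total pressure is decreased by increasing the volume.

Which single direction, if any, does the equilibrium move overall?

cannot be determined

The forward reaction is endothermic. Raising T favours the endothermic direction — shift to the right.
Dilution lowers every aqueous concentration by the same factor. Δn_aq = 5 − 0 = +5, so the system shifts toward the side with more dissolved moles — to the right.
Gas moles: reactants 2, products 0 (Δn_gas = -2). Expansion shifts the system toward the side with more moles of gas — to the left.
The individual effects push in opposite directions; without quantitative information the net direction cannot be determined.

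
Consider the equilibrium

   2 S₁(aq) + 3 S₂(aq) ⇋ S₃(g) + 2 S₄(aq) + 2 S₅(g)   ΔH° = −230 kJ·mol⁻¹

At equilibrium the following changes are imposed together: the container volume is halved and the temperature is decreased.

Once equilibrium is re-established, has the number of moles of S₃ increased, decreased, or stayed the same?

cannot be determined

Gas moles: reactants 0, products 3 (Δn_gas = +3). Compression shifts the system toward the side with fewer moles of gas — to the left.
The forward reaction is exothermic. Lowering T favours the exothermic direction — shift to the right.
The two effects oppose each other, so the net shift — and hence the change in S₃ — cannot be determined from the given information.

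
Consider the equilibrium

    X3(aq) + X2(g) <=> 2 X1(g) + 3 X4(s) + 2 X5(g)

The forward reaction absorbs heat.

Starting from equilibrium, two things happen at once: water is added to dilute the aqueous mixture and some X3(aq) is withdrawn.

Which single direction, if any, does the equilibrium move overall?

left

Dilution lowers every aqueous concentration by the same factor. Δn_aq = 0 − 1 = -1, so the system shifts toward the side with more dissolved moles — to the left.
Removing X3 (aq), a reactant, drives the reaction to the left.
All effects act in the same direction — net shift to the left.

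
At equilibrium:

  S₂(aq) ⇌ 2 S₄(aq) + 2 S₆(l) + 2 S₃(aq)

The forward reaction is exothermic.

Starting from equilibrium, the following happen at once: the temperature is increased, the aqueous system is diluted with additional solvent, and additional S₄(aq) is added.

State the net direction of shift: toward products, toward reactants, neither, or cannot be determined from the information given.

cannot be determined

The forward reaction is exothermic. Raising T favours the endothermic direction — shift to the left.
Dilution lowers every aqueous concentration by the same factor. Δn_aq = 4 − 1 = +3, so the system shifts toward the side with more dissolved moles — to the right.
Adding S₄ (aq), a product, drives the reaction to the left.
The individual effects push in opposite directions; without quantitative information the net direction cannot be determined.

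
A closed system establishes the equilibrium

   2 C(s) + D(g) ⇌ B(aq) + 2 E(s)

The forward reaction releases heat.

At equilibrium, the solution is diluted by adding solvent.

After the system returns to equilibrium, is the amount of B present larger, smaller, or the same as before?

Dilution lowers every aqueous concentration by the same factor. Δn_aq = 1 − 0 = +1, so the system shifts toward the side with more dissolved moles — to the right.
The net shift is to the right. B is a product, so its amount increases.

increases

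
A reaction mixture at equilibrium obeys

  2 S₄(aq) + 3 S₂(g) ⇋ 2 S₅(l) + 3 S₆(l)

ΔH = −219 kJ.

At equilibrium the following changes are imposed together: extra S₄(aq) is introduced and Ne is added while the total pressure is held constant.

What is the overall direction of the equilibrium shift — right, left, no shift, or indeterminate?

cannot be determined

Adding S₄ (aq), a reactant, drives the reaction to the right.
Adding inert gas at constant total pressure expands the volume and lowers every reacting partial pressure. With Δn_gas = 0 − 3 = -3, Q moves away from K toward the side with fewer gas moles, so the system shifts toward the side with more gas moles — to the left.
The individual effects push in opposite directions; without quantitative information the net direction cannot be determined.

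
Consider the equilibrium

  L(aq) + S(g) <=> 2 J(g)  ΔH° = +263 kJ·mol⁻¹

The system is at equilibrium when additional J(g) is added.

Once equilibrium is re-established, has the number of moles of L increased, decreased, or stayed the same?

increases

Adding J (g), a product, drives the reaction to the left.
The net shift is to the left. L is a reactant, so its amount increases.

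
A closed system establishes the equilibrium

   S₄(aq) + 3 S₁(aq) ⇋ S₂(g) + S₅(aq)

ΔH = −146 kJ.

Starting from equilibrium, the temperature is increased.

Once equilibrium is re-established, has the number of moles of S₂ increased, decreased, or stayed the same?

decreases

The forward reaction is exothermic. Raising T favours the endothermic direction — shift to the left.
The net shift is to the left. S₂ is a product, so its amount decreases.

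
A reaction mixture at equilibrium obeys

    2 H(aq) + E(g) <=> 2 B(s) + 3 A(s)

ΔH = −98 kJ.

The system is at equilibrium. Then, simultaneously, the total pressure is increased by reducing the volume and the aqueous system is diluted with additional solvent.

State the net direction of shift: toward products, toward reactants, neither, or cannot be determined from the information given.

Gas moles: reactants 1, products 0 (Δn_gas = -1). Compression shifts the system toward the side with fewer moles of gas — to the right.
Dilution lowers every aqueous concentration by the same factor. Δn_aq = 0 − 2 = -2, so the system shifts toward the side with more dissolved moles — to the left.
The individual effects push in opposite directions; without quantitative information the net direction cannot be determined.

cannot be determined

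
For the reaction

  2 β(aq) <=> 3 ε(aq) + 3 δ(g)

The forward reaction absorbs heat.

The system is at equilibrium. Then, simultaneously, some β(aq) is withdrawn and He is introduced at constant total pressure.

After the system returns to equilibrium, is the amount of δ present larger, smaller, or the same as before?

Removing β (aq), a reactant, drives the reaction to the left.
Adding inert gas at constant total pressure expands the volume and lowers every reacting partial pressure. With Δn_gas = 3 − 0 = +3, Q moves away from K toward the side with fewer gas moles, so the system shifts toward the side with more gas moles — to the right.
The two effects oppose each other, so the net shift — and hence the change in δ — cannot be determined from the given information.

cannot be determined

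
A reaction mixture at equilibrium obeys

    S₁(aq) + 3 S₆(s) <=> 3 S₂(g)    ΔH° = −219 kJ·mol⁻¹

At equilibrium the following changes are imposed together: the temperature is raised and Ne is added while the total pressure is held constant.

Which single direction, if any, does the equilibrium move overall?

cannot be determined

The forward reaction is exothermic. Raising T favours the endothermic direction — shift to the left.
Adding inert gas at constant total pressure expands the volume and lowers every reacting partial pressure. With Δn_gas = 3 − 0 = +3, Q moves away from K toward the side with fewer gas moles, so the system shifts toward the side with more gas moles — to the right.
The individual effects push in opposite directions; without quantitative information the net direction cannot be determined.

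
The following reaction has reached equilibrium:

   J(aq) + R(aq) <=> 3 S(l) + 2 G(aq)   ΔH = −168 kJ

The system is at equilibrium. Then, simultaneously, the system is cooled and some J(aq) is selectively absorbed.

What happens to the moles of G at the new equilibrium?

cannot be determined

The forward reaction is exothermic. Lowering T favours the exothermic direction — shift to the right.
Removing J (aq), a reactant, drives the reaction to the left.
The two effects oppose each other, so the net shift — and hence the change in G — cannot be determined from the given information.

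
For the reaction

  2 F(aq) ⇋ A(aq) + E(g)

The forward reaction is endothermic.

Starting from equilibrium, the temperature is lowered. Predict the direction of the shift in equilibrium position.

The forward reaction is endothermic. Lowering T favours the exothermic direction — shift to the left.

left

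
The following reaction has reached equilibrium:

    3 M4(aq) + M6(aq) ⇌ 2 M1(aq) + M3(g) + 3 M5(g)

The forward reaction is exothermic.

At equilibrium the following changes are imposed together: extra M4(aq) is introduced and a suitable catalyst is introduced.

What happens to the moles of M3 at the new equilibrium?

Adding M4 (aq), a reactant, drives the reaction to the right.
A catalyst speeds both forward and reverse rates equally; it changes neither Q nor K — no shift from this change.
The net shift is to the right. M3 is a product, so its amount increases.

increases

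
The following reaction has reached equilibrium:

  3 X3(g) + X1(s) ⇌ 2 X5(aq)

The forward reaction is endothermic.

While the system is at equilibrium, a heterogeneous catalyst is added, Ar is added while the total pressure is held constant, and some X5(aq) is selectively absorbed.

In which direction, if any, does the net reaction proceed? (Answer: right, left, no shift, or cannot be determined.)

A catalyst speeds both forward and reverse rates equally; it changes neither Q nor K — no shift from this change.
Adding inert gas at constant total pressure expands the volume and lowers every reacting partial pressure. With Δn_gas = 0 − 3 = -3, Q moves away from K toward the side with fewer gas moles, so the system shifts toward the side with more gas moles — to the left.
Removing X5 (aq), a product, drives the reaction to the right.
The individual effects push in opposite directions; without quantitative information the net direction cannot be determined.

cannot be determined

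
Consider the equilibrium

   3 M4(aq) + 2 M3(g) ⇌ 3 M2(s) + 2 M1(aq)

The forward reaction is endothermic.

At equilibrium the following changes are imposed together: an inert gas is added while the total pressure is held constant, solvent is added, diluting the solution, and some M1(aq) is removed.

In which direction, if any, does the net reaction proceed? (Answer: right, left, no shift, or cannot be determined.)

Adding inert gas at constant total pressure expands the volume and lowers every reacting partial pressure. With Δn_gas = 0 − 2 = -2, Q moves away from K toward the side with fewer gas moles, so the system shifts toward the side with more gas moles — to the left.
Dilution lowers every aqueous concentration by the same factor. Δn_aq = 2 − 3 = -1, so the system shifts toward the side with more dissolved moles — to the left.
Removing M1 (aq), a product, drives the reaction to the right.
The individual effects push in opposite directions; without quantitative information the net direction cannot be determined.

cannot be determined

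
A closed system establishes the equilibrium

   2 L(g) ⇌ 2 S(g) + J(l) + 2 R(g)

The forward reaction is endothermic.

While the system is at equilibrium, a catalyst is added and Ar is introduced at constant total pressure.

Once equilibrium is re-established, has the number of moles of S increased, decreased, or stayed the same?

A catalyst speeds both forward and reverse rates equally; it changes neither Q nor K — no shift from this change.
Adding inert gas at constant total pressure expands the volume and lowers every reacting partial pressure. With Δn_gas = 4 − 2 = +2, Q moves away from K toward the side with fewer gas moles, so the system shifts toward the side with more gas moles — to the right.
The net shift is to the right. S is a product, so its amount increases.

increases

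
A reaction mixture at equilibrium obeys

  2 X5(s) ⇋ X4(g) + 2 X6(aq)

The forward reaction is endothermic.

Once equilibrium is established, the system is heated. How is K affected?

K depends on temperature via the van 't Hoff relation. The forward reaction is endothermic, so raising T increases K.

increases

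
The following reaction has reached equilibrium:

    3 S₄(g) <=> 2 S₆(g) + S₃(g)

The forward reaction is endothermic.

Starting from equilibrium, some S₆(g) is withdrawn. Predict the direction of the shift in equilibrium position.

right

Removing S₆ (g), a product, drives the reaction to the right.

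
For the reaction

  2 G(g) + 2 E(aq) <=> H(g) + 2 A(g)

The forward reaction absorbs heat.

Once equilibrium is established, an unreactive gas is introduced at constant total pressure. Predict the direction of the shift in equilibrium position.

right

Adding inert gas at constant total pressure expands the volume and lowers every reacting partial pressure. With Δn_gas = 3 − 2 = +1, Q moves away from K toward the side with fewer gas moles, so the system shifts toward the side with more gas moles — to the right.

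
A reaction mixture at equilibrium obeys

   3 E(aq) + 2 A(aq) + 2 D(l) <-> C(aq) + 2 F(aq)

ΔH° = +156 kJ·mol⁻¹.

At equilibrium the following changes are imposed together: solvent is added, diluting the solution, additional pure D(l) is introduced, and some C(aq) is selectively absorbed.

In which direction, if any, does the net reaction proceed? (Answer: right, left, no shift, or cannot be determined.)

cannot be determined

Dilution lowers every aqueous concentration by the same factor. Δn_aq = 3 − 5 = -2, so the system shifts toward the side with more dissolved moles — to the left.
D is a pure liquid; its activity is 1 regardless of amount, so Q is unaffected — no shift from this change.
Removing C (aq), a product, drives the reaction to the right.
The individual effects push in opposite directions; without quantitative information the net direction cannot be determined.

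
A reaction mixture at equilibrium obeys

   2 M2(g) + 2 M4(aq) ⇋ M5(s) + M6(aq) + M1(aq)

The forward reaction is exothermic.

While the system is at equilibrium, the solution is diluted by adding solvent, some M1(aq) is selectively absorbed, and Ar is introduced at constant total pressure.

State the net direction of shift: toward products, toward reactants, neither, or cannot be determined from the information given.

Dilution scales every aqueous concentration by the same factor. Δn_aq = 2 − 2 = 0, so Q is unchanged — no shift.
Removing M1 (aq), a product, drives the reaction to the right.
Adding inert gas at constant total pressure expands the volume and lowers every reacting partial pressure. With Δn_gas = 0 − 2 = -2, Q moves away from K toward the side with fewer gas moles, so the system shifts toward the side with more gas moles — to the left.
The individual effects push in opposite directions; without quantitative information the net direction cannot be determined.

cannot be determined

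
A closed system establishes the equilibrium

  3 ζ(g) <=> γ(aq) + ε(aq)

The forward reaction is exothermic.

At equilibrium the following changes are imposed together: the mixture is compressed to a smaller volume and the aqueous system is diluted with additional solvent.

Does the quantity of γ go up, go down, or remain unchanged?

increases

Gas moles: reactants 3, products 0 (Δn_gas = -3). Compression shifts the system toward the side with fewer moles of gas — to the right.
Dilution lowers every aqueous concentration by the same factor. Δn_aq = 2 − 0 = +2, so the system shifts toward the side with more dissolved moles — to the right.
The net shift is to the right. γ is a product, so its amount increases.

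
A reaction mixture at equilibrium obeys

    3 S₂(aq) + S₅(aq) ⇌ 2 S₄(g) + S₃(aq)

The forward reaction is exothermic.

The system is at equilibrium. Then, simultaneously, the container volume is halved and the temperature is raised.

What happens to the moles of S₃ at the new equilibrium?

Gas moles: reactants 0, products 2 (Δn_gas = +2). Compression shifts the system toward the side with fewer moles of gas — to the left.
The forward reaction is exothermic. Raising T favours the endothermic direction — shift to the left.
The net shift is to the left. S₃ is a product, so its amount decreases.

decreases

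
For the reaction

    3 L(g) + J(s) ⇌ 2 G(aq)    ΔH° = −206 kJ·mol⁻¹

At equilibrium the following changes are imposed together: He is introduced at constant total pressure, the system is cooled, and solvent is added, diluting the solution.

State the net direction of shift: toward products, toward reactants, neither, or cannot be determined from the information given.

Adding inert gas at constant total pressure expands the volume and lowers every reacting partial pressure. With Δn_gas = 0 − 3 = -3, Q moves away from K toward the side with fewer gas moles, so the system shifts toward the side with more gas moles — to the left.
The forward reaction is exothermic. Lowering T favours the exothermic direction — shift to the right.
Dilution lowers every aqueous concentration by the same factor. Δn_aq = 2 − 0 = +2, so the system shifts toward the side with more dissolved moles — to the right.
The individual effects push in opposite directions; without quantitative information the net direction cannot be determined.

cannot be determined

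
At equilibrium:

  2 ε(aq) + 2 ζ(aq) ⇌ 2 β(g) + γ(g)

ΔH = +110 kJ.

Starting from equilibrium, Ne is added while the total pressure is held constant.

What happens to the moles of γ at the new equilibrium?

increases

Adding inert gas at constant total pressure expands the volume and lowers every reacting partial pressure. With Δn_gas = 3 − 0 = +3, Q moves away from K toward the side with fewer gas moles, so the system shifts toward the side with more gas moles — to the right.
The net shift is to the right. γ is a product, so its amount increases.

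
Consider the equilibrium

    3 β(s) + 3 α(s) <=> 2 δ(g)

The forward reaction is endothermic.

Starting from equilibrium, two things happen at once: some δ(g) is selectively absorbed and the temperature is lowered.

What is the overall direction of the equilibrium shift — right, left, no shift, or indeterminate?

cannot be determined

Removing δ (g), a product, drives the reaction to the right.
The forward reaction is endothermic. Lowering T favours the exothermic direction — shift to the left.
The individual effects push in opposite directions; without quantitative information the net direction cannot be determined.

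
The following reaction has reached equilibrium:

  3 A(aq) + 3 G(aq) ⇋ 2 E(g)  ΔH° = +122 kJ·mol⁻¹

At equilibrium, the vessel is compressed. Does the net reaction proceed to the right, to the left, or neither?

left

Gas moles: reactants 0, products 2 (Δn_gas = +2). Compression shifts the system toward the side with fewer moles of gas — to the left.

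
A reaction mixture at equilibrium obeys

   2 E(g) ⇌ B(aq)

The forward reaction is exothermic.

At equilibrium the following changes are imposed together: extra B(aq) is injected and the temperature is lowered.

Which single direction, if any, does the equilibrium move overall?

cannot be determined

Adding B (aq), a product, drives the reaction to the left.
The forward reaction is exothermic. Lowering T favours the exothermic direction — shift to the right.
The individual effects push in opposite directions; without quantitative information the net direction cannot be determined.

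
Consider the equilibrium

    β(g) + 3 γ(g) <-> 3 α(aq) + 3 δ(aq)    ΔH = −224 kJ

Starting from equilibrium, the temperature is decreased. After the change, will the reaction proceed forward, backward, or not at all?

The forward reaction is exothermic. Lowering T favours the exothermic direction — shift to the right.

right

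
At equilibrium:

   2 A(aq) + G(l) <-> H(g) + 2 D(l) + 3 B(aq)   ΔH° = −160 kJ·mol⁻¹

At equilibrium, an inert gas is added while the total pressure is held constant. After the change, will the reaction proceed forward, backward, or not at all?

right

Adding inert gas at constant total pressure expands the volume and lowers every reacting partial pressure. With Δn_gas = 1 − 0 = +1, Q moves away from K toward the side with fewer gas moles, so the system shifts toward the side with more gas moles — to the right.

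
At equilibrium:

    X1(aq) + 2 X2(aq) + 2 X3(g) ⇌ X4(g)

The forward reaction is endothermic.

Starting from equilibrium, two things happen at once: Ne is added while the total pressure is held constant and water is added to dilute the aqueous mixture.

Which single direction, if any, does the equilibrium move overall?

Adding inert gas at constant total pressure expands the volume and lowers every reacting partial pressure. With Δn_gas = 1 − 2 = -1, Q moves away from K toward the side with fewer gas moles, so the system shifts toward the side with more gas moles — to the left.
Dilution lowers every aqueous concentration by the same factor. Δn_aq = 0 − 3 = -3, so the system shifts toward the side with more dissolved moles — to the left.
All effects act in the same direction — net shift to the left.

left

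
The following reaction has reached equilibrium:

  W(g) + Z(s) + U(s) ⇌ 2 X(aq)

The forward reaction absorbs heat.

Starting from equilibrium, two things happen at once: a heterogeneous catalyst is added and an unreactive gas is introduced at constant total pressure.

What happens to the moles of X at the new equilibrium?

decreases

A catalyst speeds both forward and reverse rates equally; it changes neither Q nor K — no shift from this change.
Adding inert gas at constant total pressure expands the volume and lowers every reacting partial pressure. With Δn_gas = 0 − 1 = -1, Q moves away from K toward the side with fewer gas moles, so the system shifts toward the side with more gas moles — to the left.
The net shift is to the left. X is a product, so its amount decreases.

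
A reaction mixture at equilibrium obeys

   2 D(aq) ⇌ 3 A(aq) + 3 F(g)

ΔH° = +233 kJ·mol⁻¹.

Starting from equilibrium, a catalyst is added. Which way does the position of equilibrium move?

A catalyst speeds both forward and reverse rates equally; it changes neither Q nor K — no shift from this change.

no shift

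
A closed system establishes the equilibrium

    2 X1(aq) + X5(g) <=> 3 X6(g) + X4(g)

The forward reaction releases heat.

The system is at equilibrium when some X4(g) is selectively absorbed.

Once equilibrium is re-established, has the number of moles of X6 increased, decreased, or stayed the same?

Removing X4 (g), a product, drives the reaction to the right.
The net shift is to the right. X6 is a product, so its amount increases.

increases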